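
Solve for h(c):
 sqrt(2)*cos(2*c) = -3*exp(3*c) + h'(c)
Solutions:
 h(c) = C1 + exp(3*c) + sqrt(2)*sin(2*c)/2


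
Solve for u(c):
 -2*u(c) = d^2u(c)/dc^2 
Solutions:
 u(c) = C1*sin(sqrt(2)*c) + C2*cos(sqrt(2)*c)


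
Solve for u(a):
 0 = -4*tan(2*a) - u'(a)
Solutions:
 u(a) = C1 + 2*log(cos(2*a))


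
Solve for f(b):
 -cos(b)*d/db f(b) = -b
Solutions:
 f(b) = C1 + Integral(b/cos(b), b)


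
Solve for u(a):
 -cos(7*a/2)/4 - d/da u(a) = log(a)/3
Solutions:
 u(a) = C1 - a*log(a)/3 + a/3 - sin(7*a/2)/14


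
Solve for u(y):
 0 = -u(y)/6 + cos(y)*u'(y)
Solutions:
 u(y) = C1*(sin(y) + 1)^(1/12)/(sin(y) - 1)^(1/12)


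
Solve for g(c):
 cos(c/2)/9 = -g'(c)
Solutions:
 g(c) = C1 - 2*sin(c/2)/9


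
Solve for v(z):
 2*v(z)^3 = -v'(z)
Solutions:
 v(z) = -sqrt(2)*sqrt(-1/(C1 - 2*z))/2
 v(z) = sqrt(2)*sqrt(-1/(C1 - 2*z))/2


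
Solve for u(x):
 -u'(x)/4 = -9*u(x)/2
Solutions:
 u(x) = C1*exp(18*x)


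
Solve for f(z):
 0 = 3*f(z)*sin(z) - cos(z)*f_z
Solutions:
 f(z) = C1/cos(z)^3


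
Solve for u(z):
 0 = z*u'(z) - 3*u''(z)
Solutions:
 u(z) = C1 + C2*erfi(sqrt(6)*z/6)


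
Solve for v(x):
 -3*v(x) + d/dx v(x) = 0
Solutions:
 v(x) = C1*exp(3*x)


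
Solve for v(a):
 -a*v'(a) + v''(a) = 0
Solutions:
 v(a) = C1 + C2*erfi(sqrt(2)*a/2)


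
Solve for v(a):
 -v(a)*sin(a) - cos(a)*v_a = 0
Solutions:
 v(a) = C1*cos(a)


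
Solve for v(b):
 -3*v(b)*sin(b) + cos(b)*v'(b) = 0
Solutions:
 v(b) = C1/cos(b)^3


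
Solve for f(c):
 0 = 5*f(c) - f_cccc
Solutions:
 f(c) = C1*exp(-5^(1/4)*c) + C2*exp(5^(1/4)*c) + C3*sin(5^(1/4)*c) + C4*cos(5^(1/4)*c)


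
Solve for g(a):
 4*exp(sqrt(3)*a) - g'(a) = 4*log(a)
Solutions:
 g(a) = C1 - 4*a*log(a) + 4*a + 4*sqrt(3)*exp(sqrt(3)*a)/3


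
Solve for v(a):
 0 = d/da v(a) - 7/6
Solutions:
 v(a) = C1 + 7*a/6


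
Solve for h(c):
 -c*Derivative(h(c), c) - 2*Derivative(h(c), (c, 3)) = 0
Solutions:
 h(c) = C1 + Integral(C2*airyai(-2^(2/3)*c/2) + C3*airybi(-2^(2/3)*c/2), c)


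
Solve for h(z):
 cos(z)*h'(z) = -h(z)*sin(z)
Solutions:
 h(z) = C1*cos(z)


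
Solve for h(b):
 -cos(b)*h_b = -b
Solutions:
 h(b) = C1 + Integral(b/cos(b), b)


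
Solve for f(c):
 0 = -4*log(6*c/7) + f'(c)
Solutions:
 f(c) = C1 + 4*c*log(c) - 4*c + c*log(1296/2401)


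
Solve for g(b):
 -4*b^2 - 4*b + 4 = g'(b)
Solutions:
 g(b) = C1 - 4*b^3/3 - 2*b^2 + 4*b


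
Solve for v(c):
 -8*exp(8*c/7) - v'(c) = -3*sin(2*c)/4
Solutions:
 v(c) = C1 - 7*exp(8*c/7) - 3*cos(2*c)/8


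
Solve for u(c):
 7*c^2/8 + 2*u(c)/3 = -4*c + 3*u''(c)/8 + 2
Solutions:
 u(c) = C1*exp(-4*c/3) + C2*exp(4*c/3) - 21*c^2/16 - 6*c + 195/128


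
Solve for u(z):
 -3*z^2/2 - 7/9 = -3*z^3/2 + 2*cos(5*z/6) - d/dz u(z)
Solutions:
 u(z) = C1 - 3*z^4/8 + z^3/2 + 7*z/9 + 12*sin(5*z/6)/5


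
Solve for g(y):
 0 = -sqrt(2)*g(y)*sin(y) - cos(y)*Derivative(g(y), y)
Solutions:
 g(y) = C1*cos(y)^(sqrt(2))


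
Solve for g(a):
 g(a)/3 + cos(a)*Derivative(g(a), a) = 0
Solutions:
 g(a) = C1*(sin(a) - 1)^(1/6)/(sin(a) + 1)^(1/6)


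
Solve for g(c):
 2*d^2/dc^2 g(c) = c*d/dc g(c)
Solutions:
 g(c) = C1 + C2*erfi(c/2)


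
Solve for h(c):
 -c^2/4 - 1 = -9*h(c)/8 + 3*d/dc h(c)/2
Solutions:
 h(c) = C1*exp(3*c/4) + 2*c^2/9 + 16*c/27 + 136/81


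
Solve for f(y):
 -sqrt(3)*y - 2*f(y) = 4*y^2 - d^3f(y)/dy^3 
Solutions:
 f(y) = C3*exp(2^(1/3)*y) - 2*y^2 - sqrt(3)*y/2 + (C1*sin(2^(1/3)*sqrt(3)*y/2) + C2*cos(2^(1/3)*sqrt(3)*y/2))*exp(-2^(1/3)*y/2)


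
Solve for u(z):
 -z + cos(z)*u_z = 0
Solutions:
 u(z) = C1 + Integral(z/cos(z), z)


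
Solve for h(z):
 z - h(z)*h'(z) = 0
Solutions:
 h(z) = -sqrt(C1 + z^2)
 h(z) = sqrt(C1 + z^2)


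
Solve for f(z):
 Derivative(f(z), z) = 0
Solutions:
 f(z) = C1


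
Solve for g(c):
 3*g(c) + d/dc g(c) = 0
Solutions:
 g(c) = C1*exp(-3*c)


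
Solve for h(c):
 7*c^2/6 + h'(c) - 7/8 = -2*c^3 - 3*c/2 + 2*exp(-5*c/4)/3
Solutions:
 h(c) = C1 - c^4/2 - 7*c^3/18 - 3*c^2/4 + 7*c/8 - 8*exp(-5*c/4)/15


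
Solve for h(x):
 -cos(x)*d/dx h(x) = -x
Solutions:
 h(x) = C1 + Integral(x/cos(x), x)


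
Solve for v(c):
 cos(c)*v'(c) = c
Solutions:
 v(c) = C1 + Integral(c/cos(c), c)


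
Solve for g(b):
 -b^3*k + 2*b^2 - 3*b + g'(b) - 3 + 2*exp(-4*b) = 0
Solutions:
 g(b) = C1 + b^4*k/4 - 2*b^3/3 + 3*b^2/2 + 3*b + exp(-4*b)/2


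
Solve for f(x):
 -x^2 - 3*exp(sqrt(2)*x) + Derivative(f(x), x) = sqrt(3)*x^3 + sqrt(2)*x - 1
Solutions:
 f(x) = C1 + sqrt(3)*x^4/4 + x^3/3 + sqrt(2)*x^2/2 - x + 3*sqrt(2)*exp(sqrt(2)*x)/2


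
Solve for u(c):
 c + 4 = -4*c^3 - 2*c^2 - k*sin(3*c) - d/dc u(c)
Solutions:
 u(c) = C1 - c^4 - 2*c^3/3 - c^2/2 - 4*c + k*cos(3*c)/3


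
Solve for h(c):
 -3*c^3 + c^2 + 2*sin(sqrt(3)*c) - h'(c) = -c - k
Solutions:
 h(c) = C1 - 3*c^4/4 + c^3/3 + c^2/2 + c*k - 2*sqrt(3)*cos(sqrt(3)*c)/3


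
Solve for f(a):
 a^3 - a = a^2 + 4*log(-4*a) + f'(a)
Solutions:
 f(a) = C1 + a^4/4 - a^3/3 - a^2/2 - 4*a*log(-a) + 4*a*(1 - 2*log(2))


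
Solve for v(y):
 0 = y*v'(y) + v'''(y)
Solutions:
 v(y) = C1 + Integral(C2*airyai(-y) + C3*airybi(-y), y)


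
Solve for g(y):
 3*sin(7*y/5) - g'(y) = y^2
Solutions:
 g(y) = C1 - y^3/3 - 15*cos(7*y/5)/7


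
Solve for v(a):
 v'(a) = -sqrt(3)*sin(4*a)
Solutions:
 v(a) = C1 + sqrt(3)*cos(4*a)/4


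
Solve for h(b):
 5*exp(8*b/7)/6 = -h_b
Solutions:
 h(b) = C1 - 35*exp(8*b/7)/48


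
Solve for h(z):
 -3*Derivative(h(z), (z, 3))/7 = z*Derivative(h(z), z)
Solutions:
 h(z) = C1 + Integral(C2*airyai(-3^(2/3)*7^(1/3)*z/3) + C3*airybi(-3^(2/3)*7^(1/3)*z/3), z)


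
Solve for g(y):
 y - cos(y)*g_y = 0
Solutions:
 g(y) = C1 + Integral(y/cos(y), y)


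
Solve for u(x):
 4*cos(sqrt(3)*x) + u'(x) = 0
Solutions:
 u(x) = C1 - 4*sqrt(3)*sin(sqrt(3)*x)/3


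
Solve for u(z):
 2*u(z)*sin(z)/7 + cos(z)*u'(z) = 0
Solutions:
 u(z) = C1*cos(z)^(2/7)


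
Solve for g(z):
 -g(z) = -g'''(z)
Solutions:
 g(z) = C3*exp(z) + (C1*sin(sqrt(3)*z/2) + C2*cos(sqrt(3)*z/2))*exp(-z/2)


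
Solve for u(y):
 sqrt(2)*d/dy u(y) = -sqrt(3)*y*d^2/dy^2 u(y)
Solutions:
 u(y) = C1 + C2*y^(1 - sqrt(6)/3)


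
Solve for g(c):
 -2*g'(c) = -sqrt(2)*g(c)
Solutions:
 g(c) = C1*exp(sqrt(2)*c/2)


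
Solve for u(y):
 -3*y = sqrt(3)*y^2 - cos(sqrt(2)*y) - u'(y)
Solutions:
 u(y) = C1 + sqrt(3)*y^3/3 + 3*y^2/2 - sqrt(2)*sin(sqrt(2)*y)/2


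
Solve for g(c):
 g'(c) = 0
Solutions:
 g(c) = C1


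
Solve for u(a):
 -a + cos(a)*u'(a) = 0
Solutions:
 u(a) = C1 + Integral(a/cos(a), a)


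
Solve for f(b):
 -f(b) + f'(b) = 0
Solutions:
 f(b) = C1*exp(b)


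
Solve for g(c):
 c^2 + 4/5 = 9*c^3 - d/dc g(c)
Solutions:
 g(c) = C1 + 9*c^4/4 - c^3/3 - 4*c/5


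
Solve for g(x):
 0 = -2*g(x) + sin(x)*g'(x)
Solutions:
 g(x) = C1*(cos(x) - 1)/(cos(x) + 1)


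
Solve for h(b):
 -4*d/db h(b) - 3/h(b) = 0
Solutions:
 h(b) = -sqrt(C1 - 6*b)/2
 h(b) = sqrt(C1 - 6*b)/2


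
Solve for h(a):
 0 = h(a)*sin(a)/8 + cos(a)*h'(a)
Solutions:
 h(a) = C1*cos(a)^(1/8)


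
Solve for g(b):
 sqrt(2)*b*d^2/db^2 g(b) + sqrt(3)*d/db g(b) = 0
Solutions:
 g(b) = C1 + C2*b^(1 - sqrt(6)/2)


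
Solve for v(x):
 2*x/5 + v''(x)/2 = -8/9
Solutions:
 v(x) = C1 + C2*x - 2*x^3/15 - 8*x^2/9


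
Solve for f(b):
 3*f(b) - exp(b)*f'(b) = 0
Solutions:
 f(b) = C1*exp(-3*exp(-b))


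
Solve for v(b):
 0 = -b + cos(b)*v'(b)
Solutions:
 v(b) = C1 + Integral(b/cos(b), b)


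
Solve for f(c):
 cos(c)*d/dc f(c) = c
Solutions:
 f(c) = C1 + Integral(c/cos(c), c)


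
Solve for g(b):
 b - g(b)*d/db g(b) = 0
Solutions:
 g(b) = -sqrt(C1 + b^2)
 g(b) = sqrt(C1 + b^2)


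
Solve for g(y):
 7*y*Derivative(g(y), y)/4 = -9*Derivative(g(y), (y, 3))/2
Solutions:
 g(y) = C1 + Integral(C2*airyai(-84^(1/3)*y/6) + C3*airybi(-84^(1/3)*y/6), y)


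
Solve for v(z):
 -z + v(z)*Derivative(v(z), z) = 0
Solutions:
 v(z) = -sqrt(C1 + z^2)
 v(z) = sqrt(C1 + z^2)


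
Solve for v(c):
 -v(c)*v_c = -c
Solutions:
 v(c) = -sqrt(C1 + c^2)
 v(c) = sqrt(C1 + c^2)


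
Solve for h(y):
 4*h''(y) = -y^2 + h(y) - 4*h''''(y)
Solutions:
 h(y) = C1*exp(-sqrt(2)*y*sqrt(-1 + sqrt(2))/2) + C2*exp(sqrt(2)*y*sqrt(-1 + sqrt(2))/2) + C3*sin(sqrt(2)*y*sqrt(1 + sqrt(2))/2) + C4*cos(sqrt(2)*y*sqrt(1 + sqrt(2))/2) + y^2 + 8


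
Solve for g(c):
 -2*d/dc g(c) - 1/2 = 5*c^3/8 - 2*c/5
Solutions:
 g(c) = C1 - 5*c^4/64 + c^2/10 - c/4


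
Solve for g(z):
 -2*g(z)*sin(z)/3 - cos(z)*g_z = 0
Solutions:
 g(z) = C1*cos(z)^(2/3)


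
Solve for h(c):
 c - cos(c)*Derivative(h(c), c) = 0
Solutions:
 h(c) = C1 + Integral(c/cos(c), c)


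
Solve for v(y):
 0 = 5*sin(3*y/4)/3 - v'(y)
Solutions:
 v(y) = C1 - 20*cos(3*y/4)/9


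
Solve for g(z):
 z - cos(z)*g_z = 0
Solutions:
 g(z) = C1 + Integral(z/cos(z), z)


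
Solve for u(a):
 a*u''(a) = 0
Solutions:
 u(a) = C1 + C2*a


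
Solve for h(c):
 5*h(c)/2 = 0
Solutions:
 h(c) = 0


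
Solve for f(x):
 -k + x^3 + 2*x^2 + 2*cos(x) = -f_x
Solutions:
 f(x) = C1 + k*x - x^4/4 - 2*x^3/3 - 2*sin(x)


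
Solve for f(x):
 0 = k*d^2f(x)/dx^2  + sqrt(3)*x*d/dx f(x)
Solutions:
 f(x) = C1 + C2*sqrt(k)*erf(sqrt(2)*3^(1/4)*x*sqrt(1/k)/2)


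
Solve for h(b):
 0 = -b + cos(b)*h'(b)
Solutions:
 h(b) = C1 + Integral(b/cos(b), b)


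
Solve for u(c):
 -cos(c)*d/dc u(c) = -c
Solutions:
 u(c) = C1 + Integral(c/cos(c), c)


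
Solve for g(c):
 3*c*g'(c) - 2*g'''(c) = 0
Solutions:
 g(c) = C1 + Integral(C2*airyai(2^(2/3)*3^(1/3)*c/2) + C3*airybi(2^(2/3)*3^(1/3)*c/2), c)


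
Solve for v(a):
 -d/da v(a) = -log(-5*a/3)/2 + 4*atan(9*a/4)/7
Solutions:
 v(a) = C1 + a*log(-a)/2 - 4*a*atan(9*a/4)/7 - a*log(3) - a/2 + a*log(15)/2 + 8*log(81*a^2 + 16)/63


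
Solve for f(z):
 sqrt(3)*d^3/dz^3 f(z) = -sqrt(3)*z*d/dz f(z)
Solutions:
 f(z) = C1 + Integral(C2*airyai(-z) + C3*airybi(-z), z)


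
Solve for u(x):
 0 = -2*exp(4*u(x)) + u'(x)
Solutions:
 u(x) = log(-(-1/(C1 + 8*x))^(1/4))
 u(x) = log(-1/(C1 + 8*x))/4
 u(x) = log(-I*(-1/(C1 + 8*x))^(1/4))
 u(x) = log(I*(-1/(C1 + 8*x))^(1/4))


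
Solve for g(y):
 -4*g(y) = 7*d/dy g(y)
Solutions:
 g(y) = C1*exp(-4*y/7)


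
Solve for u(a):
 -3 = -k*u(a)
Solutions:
 u(a) = 3/k


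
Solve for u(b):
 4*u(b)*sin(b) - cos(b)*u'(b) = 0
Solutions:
 u(b) = C1/cos(b)^4


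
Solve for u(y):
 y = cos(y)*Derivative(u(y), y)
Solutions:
 u(y) = C1 + Integral(y/cos(y), y)


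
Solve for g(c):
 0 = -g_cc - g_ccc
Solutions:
 g(c) = C1 + C2*c + C3*exp(-c)


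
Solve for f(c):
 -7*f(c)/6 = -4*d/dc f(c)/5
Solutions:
 f(c) = C1*exp(35*c/24)


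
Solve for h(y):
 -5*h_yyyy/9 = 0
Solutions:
 h(y) = C1 + C2*y + C3*y^2 + C4*y^3


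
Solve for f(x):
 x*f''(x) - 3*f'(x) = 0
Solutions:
 f(x) = C1 + C2*x^4


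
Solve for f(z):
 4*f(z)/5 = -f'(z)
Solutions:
 f(z) = C1*exp(-4*z/5)


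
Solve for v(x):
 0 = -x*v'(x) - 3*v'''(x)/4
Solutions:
 v(x) = C1 + Integral(C2*airyai(-6^(2/3)*x/3) + C3*airybi(-6^(2/3)*x/3), x)


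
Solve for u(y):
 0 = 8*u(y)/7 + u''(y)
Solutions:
 u(y) = C1*sin(2*sqrt(14)*y/7) + C2*cos(2*sqrt(14)*y/7)


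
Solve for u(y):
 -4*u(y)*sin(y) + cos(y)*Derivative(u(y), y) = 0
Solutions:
 u(y) = C1/cos(y)^4


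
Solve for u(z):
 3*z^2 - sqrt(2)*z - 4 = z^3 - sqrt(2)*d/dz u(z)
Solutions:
 u(z) = C1 + sqrt(2)*z^4/8 - sqrt(2)*z^3/2 + z^2/2 + 2*sqrt(2)*z


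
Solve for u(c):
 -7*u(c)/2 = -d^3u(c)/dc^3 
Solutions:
 u(c) = C3*exp(2^(2/3)*7^(1/3)*c/2) + (C1*sin(2^(2/3)*sqrt(3)*7^(1/3)*c/4) + C2*cos(2^(2/3)*sqrt(3)*7^(1/3)*c/4))*exp(-2^(2/3)*7^(1/3)*c/4)


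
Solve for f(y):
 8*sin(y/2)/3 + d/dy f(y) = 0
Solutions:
 f(y) = C1 + 16*cos(y/2)/3


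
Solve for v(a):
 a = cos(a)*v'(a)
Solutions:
 v(a) = C1 + Integral(a/cos(a), a)


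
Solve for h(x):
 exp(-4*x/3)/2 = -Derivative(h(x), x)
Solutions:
 h(x) = C1 + 3*exp(-4*x/3)/8


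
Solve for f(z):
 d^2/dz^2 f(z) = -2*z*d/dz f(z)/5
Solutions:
 f(z) = C1 + C2*erf(sqrt(5)*z/5)


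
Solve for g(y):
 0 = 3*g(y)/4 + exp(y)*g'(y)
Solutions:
 g(y) = C1*exp(3*exp(-y)/4)


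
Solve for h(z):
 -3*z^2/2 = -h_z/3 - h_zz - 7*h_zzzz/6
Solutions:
 h(z) = C1 + C2*exp(-7^(1/3)*z*(-(7 + sqrt(105))^(1/3) + 2*7^(1/3)/(7 + sqrt(105))^(1/3))/14)*sin(sqrt(3)*7^(1/3)*z*(2*7^(1/3)/(7 + sqrt(105))^(1/3) + (7 + sqrt(105))^(1/3))/14) + C3*exp(-7^(1/3)*z*(-(7 + sqrt(105))^(1/3) + 2*7^(1/3)/(7 + sqrt(105))^(1/3))/14)*cos(sqrt(3)*7^(1/3)*z*(2*7^(1/3)/(7 + sqrt(105))^(1/3) + (7 + sqrt(105))^(1/3))/14) + C4*exp(7^(1/3)*z*(-(7 + sqrt(105))^(1/3) + 2*7^(1/3)/(7 + sqrt(105))^(1/3))/7) + 3*z^3/2 - 27*z^2/2 + 81*z


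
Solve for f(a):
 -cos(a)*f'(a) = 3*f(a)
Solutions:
 f(a) = C1*(sin(a) - 1)^(3/2)/(sin(a) + 1)^(3/2)


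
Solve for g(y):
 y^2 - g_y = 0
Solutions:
 g(y) = C1 + y^3/3


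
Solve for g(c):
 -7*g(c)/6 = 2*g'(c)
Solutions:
 g(c) = C1*exp(-7*c/12)


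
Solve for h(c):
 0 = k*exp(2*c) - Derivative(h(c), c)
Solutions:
 h(c) = C1 + k*exp(2*c)/2


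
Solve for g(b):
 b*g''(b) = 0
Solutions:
 g(b) = C1 + C2*b


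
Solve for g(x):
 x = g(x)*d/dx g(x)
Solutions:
 g(x) = -sqrt(C1 + x^2)
 g(x) = sqrt(C1 + x^2)


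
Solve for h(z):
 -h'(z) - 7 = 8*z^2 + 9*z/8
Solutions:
 h(z) = C1 - 8*z^3/3 - 9*z^2/16 - 7*z


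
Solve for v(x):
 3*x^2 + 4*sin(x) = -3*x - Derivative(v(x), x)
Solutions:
 v(x) = C1 - x^3 - 3*x^2/2 + 4*cos(x)


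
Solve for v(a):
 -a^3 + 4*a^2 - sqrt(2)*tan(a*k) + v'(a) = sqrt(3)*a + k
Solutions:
 v(a) = C1 + a^4/4 - 4*a^3/3 + sqrt(3)*a^2/2 + a*k + sqrt(2)*Piecewise((-log(cos(a*k))/k, Ne(k, 0)), (0, True))


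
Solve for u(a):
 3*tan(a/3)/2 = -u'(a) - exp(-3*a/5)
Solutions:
 u(a) = C1 - 9*log(tan(a/3)^2 + 1)/4 + 5*exp(-3*a/5)/3


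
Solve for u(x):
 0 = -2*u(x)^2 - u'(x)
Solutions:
 u(x) = 1/(C1 + 2*x)


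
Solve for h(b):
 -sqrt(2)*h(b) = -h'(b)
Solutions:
 h(b) = C1*exp(sqrt(2)*b)


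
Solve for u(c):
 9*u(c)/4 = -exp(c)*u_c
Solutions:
 u(c) = C1*exp(9*exp(-c)/4)


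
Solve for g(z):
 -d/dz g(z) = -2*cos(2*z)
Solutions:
 g(z) = C1 + sin(2*z)


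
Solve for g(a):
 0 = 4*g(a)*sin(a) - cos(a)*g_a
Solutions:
 g(a) = C1/cos(a)^4


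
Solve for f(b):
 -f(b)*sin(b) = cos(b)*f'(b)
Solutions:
 f(b) = C1*cos(b)


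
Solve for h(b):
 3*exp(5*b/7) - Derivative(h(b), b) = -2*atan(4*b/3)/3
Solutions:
 h(b) = C1 + 2*b*atan(4*b/3)/3 + 21*exp(5*b/7)/5 - log(16*b^2 + 9)/4


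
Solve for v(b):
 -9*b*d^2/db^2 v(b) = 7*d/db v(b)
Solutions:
 v(b) = C1 + C2*b^(2/9)


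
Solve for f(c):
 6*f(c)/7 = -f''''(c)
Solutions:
 f(c) = (C1*sin(14^(3/4)*3^(1/4)*c/14) + C2*cos(14^(3/4)*3^(1/4)*c/14))*exp(-14^(3/4)*3^(1/4)*c/14) + (C3*sin(14^(3/4)*3^(1/4)*c/14) + C4*cos(14^(3/4)*3^(1/4)*c/14))*exp(14^(3/4)*3^(1/4)*c/14)


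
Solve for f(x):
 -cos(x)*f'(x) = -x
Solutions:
 f(x) = C1 + Integral(x/cos(x), x)


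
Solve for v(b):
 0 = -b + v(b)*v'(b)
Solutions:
 v(b) = -sqrt(C1 + b^2)
 v(b) = sqrt(C1 + b^2)


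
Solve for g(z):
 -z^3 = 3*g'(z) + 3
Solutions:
 g(z) = C1 - z^4/12 - z


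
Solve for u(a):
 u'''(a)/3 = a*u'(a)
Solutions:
 u(a) = C1 + Integral(C2*airyai(3^(1/3)*a) + C3*airybi(3^(1/3)*a), a)


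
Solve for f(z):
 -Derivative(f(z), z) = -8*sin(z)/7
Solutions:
 f(z) = C1 - 8*cos(z)/7


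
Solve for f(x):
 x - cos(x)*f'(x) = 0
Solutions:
 f(x) = C1 + Integral(x/cos(x), x)


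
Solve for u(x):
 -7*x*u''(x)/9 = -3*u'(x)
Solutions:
 u(x) = C1 + C2*x^(34/7)


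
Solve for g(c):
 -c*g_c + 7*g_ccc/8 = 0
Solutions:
 g(c) = C1 + Integral(C2*airyai(2*7^(2/3)*c/7) + C3*airybi(2*7^(2/3)*c/7), c)


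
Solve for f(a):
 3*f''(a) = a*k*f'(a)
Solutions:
 f(a) = Piecewise((-sqrt(6)*sqrt(pi)*C1*erf(sqrt(6)*a*sqrt(-k)/6)/(2*sqrt(-k)) - C2, (k > 0) | (k < 0)), (-C1*a - C2, True))


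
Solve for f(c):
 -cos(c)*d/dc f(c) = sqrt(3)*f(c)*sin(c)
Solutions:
 f(c) = C1*cos(c)^(sqrt(3))


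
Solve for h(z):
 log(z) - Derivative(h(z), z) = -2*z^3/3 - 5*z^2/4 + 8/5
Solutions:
 h(z) = C1 + z^4/6 + 5*z^3/12 + z*log(z) - 13*z/5


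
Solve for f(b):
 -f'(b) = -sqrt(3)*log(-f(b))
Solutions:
 -li(-f(b)) = C1 + sqrt(3)*b


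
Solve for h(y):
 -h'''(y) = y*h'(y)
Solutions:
 h(y) = C1 + Integral(C2*airyai(-y) + C3*airybi(-y), y)


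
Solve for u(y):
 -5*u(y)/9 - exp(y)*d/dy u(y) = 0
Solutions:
 u(y) = C1*exp(5*exp(-y)/9)


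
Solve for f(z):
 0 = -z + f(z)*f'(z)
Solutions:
 f(z) = -sqrt(C1 + z^2)
 f(z) = sqrt(C1 + z^2)


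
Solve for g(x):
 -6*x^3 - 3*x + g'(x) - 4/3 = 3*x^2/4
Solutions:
 g(x) = C1 + 3*x^4/2 + x^3/4 + 3*x^2/2 + 4*x/3


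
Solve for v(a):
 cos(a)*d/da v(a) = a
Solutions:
 v(a) = C1 + Integral(a/cos(a), a)


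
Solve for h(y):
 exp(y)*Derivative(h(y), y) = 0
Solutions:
 h(y) = C1


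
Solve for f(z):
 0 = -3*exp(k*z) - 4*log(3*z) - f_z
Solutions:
 f(z) = C1 - 4*z*log(z) + 4*z*(1 - log(3)) + Piecewise((-3*exp(k*z)/k, Ne(k, 0)), (-3*z, True))


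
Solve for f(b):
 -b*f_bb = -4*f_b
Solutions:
 f(b) = C1 + C2*b^5


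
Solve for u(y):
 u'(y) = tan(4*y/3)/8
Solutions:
 u(y) = C1 - 3*log(cos(4*y/3))/32


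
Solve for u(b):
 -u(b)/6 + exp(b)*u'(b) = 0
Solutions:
 u(b) = C1*exp(-exp(-b)/6)


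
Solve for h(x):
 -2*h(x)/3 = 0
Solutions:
 h(x) = 0


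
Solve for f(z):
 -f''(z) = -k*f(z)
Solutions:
 f(z) = C1*exp(-sqrt(k)*z) + C2*exp(sqrt(k)*z)


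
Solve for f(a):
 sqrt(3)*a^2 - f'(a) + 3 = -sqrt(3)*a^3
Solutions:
 f(a) = C1 + sqrt(3)*a^4/4 + sqrt(3)*a^3/3 + 3*a


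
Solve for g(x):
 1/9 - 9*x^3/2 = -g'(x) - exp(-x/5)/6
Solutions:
 g(x) = C1 + 9*x^4/8 - x/9 + 5*exp(-x/5)/6


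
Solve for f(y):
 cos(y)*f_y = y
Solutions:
 f(y) = C1 + Integral(y/cos(y), y)


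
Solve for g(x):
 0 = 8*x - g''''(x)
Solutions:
 g(x) = C1 + C2*x + C3*x^2 + C4*x^3 + x^5/15


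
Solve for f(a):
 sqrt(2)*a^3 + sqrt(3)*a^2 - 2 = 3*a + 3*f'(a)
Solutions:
 f(a) = C1 + sqrt(2)*a^4/12 + sqrt(3)*a^3/9 - a^2/2 - 2*a/3


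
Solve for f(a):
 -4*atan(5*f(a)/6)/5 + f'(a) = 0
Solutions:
 Integral(1/atan(5*_y/6), (_y, f(a))) = C1 + 4*a/5


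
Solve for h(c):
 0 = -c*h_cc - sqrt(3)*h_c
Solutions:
 h(c) = C1 + C2*c^(1 - sqrt(3))


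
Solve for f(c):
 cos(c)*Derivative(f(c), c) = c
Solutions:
 f(c) = C1 + Integral(c/cos(c), c)


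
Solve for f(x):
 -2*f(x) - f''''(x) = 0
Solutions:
 f(x) = (C1*sin(2^(3/4)*x/2) + C2*cos(2^(3/4)*x/2))*exp(-2^(3/4)*x/2) + (C3*sin(2^(3/4)*x/2) + C4*cos(2^(3/4)*x/2))*exp(2^(3/4)*x/2)


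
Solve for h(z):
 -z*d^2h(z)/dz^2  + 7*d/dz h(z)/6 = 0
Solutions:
 h(z) = C1 + C2*z^(13/6)


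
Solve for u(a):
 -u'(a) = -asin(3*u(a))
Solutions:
 Integral(1/asin(3*_y), (_y, u(a))) = C1 + a


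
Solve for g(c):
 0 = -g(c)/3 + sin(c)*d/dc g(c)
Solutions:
 g(c) = C1*(cos(c) - 1)^(1/6)/(cos(c) + 1)^(1/6)


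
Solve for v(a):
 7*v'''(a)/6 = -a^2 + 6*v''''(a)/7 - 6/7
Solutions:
 v(a) = C1 + C2*a + C3*a^2 + C4*exp(49*a/36) - a^5/70 - 18*a^4/343 - 4650*a^3/16807


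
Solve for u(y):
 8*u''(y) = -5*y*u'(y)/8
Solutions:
 u(y) = C1 + C2*erf(sqrt(10)*y/16)


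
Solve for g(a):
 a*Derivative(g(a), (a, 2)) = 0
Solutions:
 g(a) = C1 + C2*a


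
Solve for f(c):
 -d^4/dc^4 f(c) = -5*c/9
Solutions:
 f(c) = C1 + C2*c + C3*c^2 + C4*c^3 + c^5/216


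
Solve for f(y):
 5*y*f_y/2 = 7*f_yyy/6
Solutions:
 f(y) = C1 + Integral(C2*airyai(15^(1/3)*7^(2/3)*y/7) + C3*airybi(15^(1/3)*7^(2/3)*y/7), y)


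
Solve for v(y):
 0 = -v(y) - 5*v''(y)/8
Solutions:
 v(y) = C1*sin(2*sqrt(10)*y/5) + C2*cos(2*sqrt(10)*y/5)


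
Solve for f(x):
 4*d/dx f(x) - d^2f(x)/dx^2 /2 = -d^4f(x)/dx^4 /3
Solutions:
 f(x) = C1 + C2*exp(x*((sqrt(574)/4 + 6)^(-1/3) + 2*(sqrt(574)/4 + 6)^(1/3))/4)*sin(sqrt(3)*x*(-2*(27*sqrt(574)/4 + 162)^(1/3) + 9/(27*sqrt(574)/4 + 162)^(1/3))/12) + C3*exp(x*((sqrt(574)/4 + 6)^(-1/3) + 2*(sqrt(574)/4 + 6)^(1/3))/4)*cos(sqrt(3)*x*(-2*(27*sqrt(574)/4 + 162)^(1/3) + 9/(27*sqrt(574)/4 + 162)^(1/3))/12) + C4*exp(-x*(1/(2*(sqrt(574)/4 + 6)^(1/3)) + (sqrt(574)/4 + 6)^(1/3)))


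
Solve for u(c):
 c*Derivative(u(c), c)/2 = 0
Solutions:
 u(c) = C1


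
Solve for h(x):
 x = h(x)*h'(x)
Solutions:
 h(x) = -sqrt(C1 + x^2)
 h(x) = sqrt(C1 + x^2)


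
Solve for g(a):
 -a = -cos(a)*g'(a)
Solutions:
 g(a) = C1 + Integral(a/cos(a), a)


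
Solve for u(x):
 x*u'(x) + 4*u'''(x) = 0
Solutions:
 u(x) = C1 + Integral(C2*airyai(-2^(1/3)*x/2) + C3*airybi(-2^(1/3)*x/2), x)


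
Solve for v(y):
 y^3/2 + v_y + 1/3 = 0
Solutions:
 v(y) = C1 - y^4/8 - y/3


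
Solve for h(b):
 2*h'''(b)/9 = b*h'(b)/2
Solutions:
 h(b) = C1 + Integral(C2*airyai(2^(1/3)*3^(2/3)*b/2) + C3*airybi(2^(1/3)*3^(2/3)*b/2), b)


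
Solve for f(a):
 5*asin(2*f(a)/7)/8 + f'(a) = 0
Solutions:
 Integral(1/asin(2*_y/7), (_y, f(a))) = C1 - 5*a/8


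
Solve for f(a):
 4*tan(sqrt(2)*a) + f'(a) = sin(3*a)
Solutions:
 f(a) = C1 + 2*sqrt(2)*log(cos(sqrt(2)*a)) - cos(3*a)/3


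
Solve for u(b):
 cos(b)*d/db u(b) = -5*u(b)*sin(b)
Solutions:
 u(b) = C1*cos(b)^5


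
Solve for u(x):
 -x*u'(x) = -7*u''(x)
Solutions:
 u(x) = C1 + C2*erfi(sqrt(14)*x/14)


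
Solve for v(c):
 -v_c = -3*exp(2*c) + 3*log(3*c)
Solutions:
 v(c) = C1 - 3*c*log(c) + 3*c*(1 - log(3)) + 3*exp(2*c)/2


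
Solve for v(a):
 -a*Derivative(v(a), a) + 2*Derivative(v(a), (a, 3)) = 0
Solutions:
 v(a) = C1 + Integral(C2*airyai(2^(2/3)*a/2) + C3*airybi(2^(2/3)*a/2), a)


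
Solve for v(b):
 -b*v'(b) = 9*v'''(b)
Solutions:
 v(b) = C1 + Integral(C2*airyai(-3^(1/3)*b/3) + C3*airybi(-3^(1/3)*b/3), b)


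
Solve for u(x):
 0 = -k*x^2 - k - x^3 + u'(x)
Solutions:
 u(x) = C1 + k*x^3/3 + k*x + x^4/4


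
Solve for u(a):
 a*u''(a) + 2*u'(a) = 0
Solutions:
 u(a) = C1 + C2/a


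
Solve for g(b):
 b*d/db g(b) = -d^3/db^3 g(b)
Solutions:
 g(b) = C1 + Integral(C2*airyai(-b) + C3*airybi(-b), b)


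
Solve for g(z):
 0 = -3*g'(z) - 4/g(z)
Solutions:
 g(z) = -sqrt(C1 - 24*z)/3
 g(z) = sqrt(C1 - 24*z)/3


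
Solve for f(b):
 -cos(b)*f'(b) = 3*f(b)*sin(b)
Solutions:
 f(b) = C1*cos(b)^3


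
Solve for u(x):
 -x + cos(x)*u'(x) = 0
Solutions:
 u(x) = C1 + Integral(x/cos(x), x)


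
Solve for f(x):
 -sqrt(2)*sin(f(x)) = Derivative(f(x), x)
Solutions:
 f(x) = -acos((-C1 - exp(2*sqrt(2)*x))/(C1 - exp(2*sqrt(2)*x))) + 2*pi
 f(x) = acos((-C1 - exp(2*sqrt(2)*x))/(C1 - exp(2*sqrt(2)*x)))


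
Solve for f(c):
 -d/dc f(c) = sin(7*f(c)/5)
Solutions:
 c + 5*log(cos(7*f(c)/5) - 1)/14 - 5*log(cos(7*f(c)/5) + 1)/14 = C1


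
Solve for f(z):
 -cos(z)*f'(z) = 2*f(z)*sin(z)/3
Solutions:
 f(z) = C1*cos(z)^(2/3)


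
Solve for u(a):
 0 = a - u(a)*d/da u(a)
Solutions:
 u(a) = -sqrt(C1 + a^2)
 u(a) = sqrt(C1 + a^2)


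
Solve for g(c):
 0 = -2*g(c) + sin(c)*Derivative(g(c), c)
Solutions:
 g(c) = C1*(cos(c) - 1)/(cos(c) + 1)


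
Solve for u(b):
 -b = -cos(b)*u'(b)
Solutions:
 u(b) = C1 + Integral(b/cos(b), b)


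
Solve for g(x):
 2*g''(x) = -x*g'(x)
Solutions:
 g(x) = C1 + C2*erf(x/2)


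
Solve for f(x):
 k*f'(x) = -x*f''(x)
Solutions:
 f(x) = C1 + x^(1 - re(k))*(C2*sin(log(x)*Abs(im(k))) + C3*cos(log(x)*im(k)))


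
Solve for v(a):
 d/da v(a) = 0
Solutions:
 v(a) = C1


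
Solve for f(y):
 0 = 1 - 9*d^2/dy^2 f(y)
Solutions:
 f(y) = C1 + C2*y + y^2/18


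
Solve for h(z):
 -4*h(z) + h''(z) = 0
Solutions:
 h(z) = C1*exp(-2*z) + C2*exp(2*z)


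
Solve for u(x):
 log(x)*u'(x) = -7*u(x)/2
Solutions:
 u(x) = C1*exp(-7*li(x)/2)


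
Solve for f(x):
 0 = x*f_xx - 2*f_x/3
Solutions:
 f(x) = C1 + C2*x^(5/3)


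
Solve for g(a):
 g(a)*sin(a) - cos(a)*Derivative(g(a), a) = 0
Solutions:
 g(a) = C1/cos(a)


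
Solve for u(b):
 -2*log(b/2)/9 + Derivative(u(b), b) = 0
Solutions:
 u(b) = C1 + 2*b*log(b)/9 - 2*b/9 - 2*b*log(2)/9


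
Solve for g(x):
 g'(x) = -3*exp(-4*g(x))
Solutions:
 g(x) = log(-I*(C1 - 12*x)^(1/4))
 g(x) = log(I*(C1 - 12*x)^(1/4))
 g(x) = log(-(C1 - 12*x)^(1/4))
 g(x) = log(C1 - 12*x)/4


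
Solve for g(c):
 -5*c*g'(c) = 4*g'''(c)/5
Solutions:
 g(c) = C1 + Integral(C2*airyai(-2^(1/3)*5^(2/3)*c/2) + C3*airybi(-2^(1/3)*5^(2/3)*c/2), c)


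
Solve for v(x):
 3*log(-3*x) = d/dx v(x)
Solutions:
 v(x) = C1 + 3*x*log(-x) + 3*x*(-1 + log(3))


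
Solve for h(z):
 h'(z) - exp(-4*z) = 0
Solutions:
 h(z) = C1 - exp(-4*z)/4


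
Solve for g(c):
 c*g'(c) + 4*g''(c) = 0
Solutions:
 g(c) = C1 + C2*erf(sqrt(2)*c/4)


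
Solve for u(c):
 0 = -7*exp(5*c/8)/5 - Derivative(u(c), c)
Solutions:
 u(c) = C1 - 56*exp(5*c/8)/25


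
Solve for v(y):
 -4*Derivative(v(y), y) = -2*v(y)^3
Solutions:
 v(y) = -sqrt(-1/(C1 + y))
 v(y) = sqrt(-1/(C1 + y))


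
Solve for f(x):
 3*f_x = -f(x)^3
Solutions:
 f(x) = -sqrt(6)*sqrt(-1/(C1 - x))/2
 f(x) = sqrt(6)*sqrt(-1/(C1 - x))/2


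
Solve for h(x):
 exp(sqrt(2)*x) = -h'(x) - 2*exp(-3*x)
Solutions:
 h(x) = C1 - sqrt(2)*exp(sqrt(2)*x)/2 + 2*exp(-3*x)/3


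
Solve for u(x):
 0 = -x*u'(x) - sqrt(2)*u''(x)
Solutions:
 u(x) = C1 + C2*erf(2^(1/4)*x/2)


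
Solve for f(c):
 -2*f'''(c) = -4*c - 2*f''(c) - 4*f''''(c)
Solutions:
 f(c) = C1 + C2*c - c^3/3 - c^2 + (C3*sin(sqrt(7)*c/4) + C4*cos(sqrt(7)*c/4))*exp(c/4)


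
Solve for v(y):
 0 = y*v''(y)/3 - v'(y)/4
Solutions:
 v(y) = C1 + C2*y^(7/4)


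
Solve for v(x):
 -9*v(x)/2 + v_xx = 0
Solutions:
 v(x) = C1*exp(-3*sqrt(2)*x/2) + C2*exp(3*sqrt(2)*x/2)


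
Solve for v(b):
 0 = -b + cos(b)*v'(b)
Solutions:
 v(b) = C1 + Integral(b/cos(b), b)


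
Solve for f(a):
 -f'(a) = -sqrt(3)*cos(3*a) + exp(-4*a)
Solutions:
 f(a) = C1 + sqrt(3)*sin(3*a)/3 + exp(-4*a)/4


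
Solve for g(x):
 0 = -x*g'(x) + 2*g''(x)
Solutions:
 g(x) = C1 + C2*erfi(x/2)


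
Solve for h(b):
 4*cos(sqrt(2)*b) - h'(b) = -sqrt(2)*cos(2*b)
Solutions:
 h(b) = C1 + sqrt(2)*sin(2*b)/2 + 2*sqrt(2)*sin(sqrt(2)*b)


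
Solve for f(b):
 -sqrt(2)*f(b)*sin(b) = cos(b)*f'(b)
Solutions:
 f(b) = C1*cos(b)^(sqrt(2))


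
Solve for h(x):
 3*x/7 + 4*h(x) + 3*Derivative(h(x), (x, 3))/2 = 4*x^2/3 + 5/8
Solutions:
 h(x) = C3*exp(-2*3^(2/3)*x/3) + x^2/3 - 3*x/28 + (C1*sin(3^(1/6)*x) + C2*cos(3^(1/6)*x))*exp(3^(2/3)*x/3) + 5/32


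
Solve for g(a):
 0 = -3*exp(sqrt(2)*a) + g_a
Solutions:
 g(a) = C1 + 3*sqrt(2)*exp(sqrt(2)*a)/2


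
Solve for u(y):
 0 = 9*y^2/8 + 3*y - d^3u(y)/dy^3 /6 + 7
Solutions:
 u(y) = C1 + C2*y + C3*y^2 + 9*y^5/80 + 3*y^4/4 + 7*y^3


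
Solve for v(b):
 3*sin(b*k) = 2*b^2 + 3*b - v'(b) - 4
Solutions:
 v(b) = C1 + 2*b^3/3 + 3*b^2/2 - 4*b + 3*cos(b*k)/k


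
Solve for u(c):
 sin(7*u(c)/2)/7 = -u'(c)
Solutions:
 u(c) = -2*acos((-C1 - exp(c))/(C1 - exp(c)))/7 + 4*pi/7
 u(c) = 2*acos((-C1 - exp(c))/(C1 - exp(c)))/7


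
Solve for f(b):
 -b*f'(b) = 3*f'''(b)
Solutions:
 f(b) = C1 + Integral(C2*airyai(-3^(2/3)*b/3) + C3*airybi(-3^(2/3)*b/3), b)


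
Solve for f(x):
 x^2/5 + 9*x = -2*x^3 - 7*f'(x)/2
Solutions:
 f(x) = C1 - x^4/7 - 2*x^3/105 - 9*x^2/7


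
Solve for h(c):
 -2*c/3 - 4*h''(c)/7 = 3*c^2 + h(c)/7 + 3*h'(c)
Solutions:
 h(c) = C1*exp(c*(-21 + 5*sqrt(17))/8) + C2*exp(-c*(5*sqrt(17) + 21)/8) - 21*c^2 + 2632*c/3 - 18256


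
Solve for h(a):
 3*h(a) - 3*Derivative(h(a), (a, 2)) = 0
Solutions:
 h(a) = C1*exp(-a) + C2*exp(a)


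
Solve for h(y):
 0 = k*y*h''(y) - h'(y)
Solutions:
 h(y) = C1 + y^(((re(k) + 1)*re(k) + im(k)^2)/(re(k)^2 + im(k)^2))*(C2*sin(log(y)*Abs(im(k))/(re(k)^2 + im(k)^2)) + C3*cos(log(y)*im(k)/(re(k)^2 + im(k)^2)))


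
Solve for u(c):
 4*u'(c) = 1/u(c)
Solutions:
 u(c) = -sqrt(C1 + 2*c)/2
 u(c) = sqrt(C1 + 2*c)/2


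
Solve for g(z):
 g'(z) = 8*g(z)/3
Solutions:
 g(z) = C1*exp(8*z/3)


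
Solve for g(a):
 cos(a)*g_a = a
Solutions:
 g(a) = C1 + Integral(a/cos(a), a)


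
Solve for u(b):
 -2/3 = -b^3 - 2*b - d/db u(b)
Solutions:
 u(b) = C1 - b^4/4 - b^2 + 2*b/3


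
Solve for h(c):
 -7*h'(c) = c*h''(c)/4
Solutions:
 h(c) = C1 + C2/c^27


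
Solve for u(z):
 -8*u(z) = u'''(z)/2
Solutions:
 u(z) = C3*exp(-2*2^(1/3)*z) + (C1*sin(2^(1/3)*sqrt(3)*z) + C2*cos(2^(1/3)*sqrt(3)*z))*exp(2^(1/3)*z)


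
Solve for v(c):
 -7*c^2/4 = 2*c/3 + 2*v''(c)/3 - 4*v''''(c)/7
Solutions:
 v(c) = C1 + C2*c + C3*exp(-sqrt(42)*c/6) + C4*exp(sqrt(42)*c/6) - 7*c^4/32 - c^3/6 - 9*c^2/4


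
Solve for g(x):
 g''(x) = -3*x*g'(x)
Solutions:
 g(x) = C1 + C2*erf(sqrt(6)*x/2)


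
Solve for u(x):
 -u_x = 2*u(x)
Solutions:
 u(x) = C1*exp(-2*x)


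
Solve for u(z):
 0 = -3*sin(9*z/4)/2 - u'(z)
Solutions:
 u(z) = C1 + 2*cos(9*z/4)/3


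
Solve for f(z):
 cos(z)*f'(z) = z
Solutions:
 f(z) = C1 + Integral(z/cos(z), z)


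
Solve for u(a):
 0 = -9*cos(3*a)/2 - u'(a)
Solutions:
 u(a) = C1 - 3*sin(3*a)/2


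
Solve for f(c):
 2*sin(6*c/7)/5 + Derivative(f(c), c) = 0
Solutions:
 f(c) = C1 + 7*cos(6*c/7)/15


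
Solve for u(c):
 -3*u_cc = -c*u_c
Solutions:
 u(c) = C1 + C2*erfi(sqrt(6)*c/6)


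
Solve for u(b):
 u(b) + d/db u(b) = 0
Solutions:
 u(b) = C1*exp(-b)


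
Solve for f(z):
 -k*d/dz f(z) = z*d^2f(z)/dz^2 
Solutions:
 f(z) = C1 + z^(1 - re(k))*(C2*sin(log(z)*Abs(im(k))) + C3*cos(log(z)*im(k)))


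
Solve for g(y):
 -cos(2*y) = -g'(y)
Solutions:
 g(y) = C1 + sin(2*y)/2


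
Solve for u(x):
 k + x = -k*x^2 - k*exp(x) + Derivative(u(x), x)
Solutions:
 u(x) = C1 + k*x^3/3 + k*x + k*exp(x) + x^2/2


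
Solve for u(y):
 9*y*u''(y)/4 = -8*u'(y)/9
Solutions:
 u(y) = C1 + C2*y^(49/81)


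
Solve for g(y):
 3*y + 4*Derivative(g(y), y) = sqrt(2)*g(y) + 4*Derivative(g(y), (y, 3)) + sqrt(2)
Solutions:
 g(y) = C1*exp(sqrt(2)*y/2) + C2*exp(y*(-sqrt(2) + sqrt(10))/4) + C3*exp(-y*(sqrt(2) + sqrt(10))/4) + 3*sqrt(2)*y/2 + 5


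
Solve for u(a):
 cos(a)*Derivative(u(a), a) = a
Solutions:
 u(a) = C1 + Integral(a/cos(a), a)


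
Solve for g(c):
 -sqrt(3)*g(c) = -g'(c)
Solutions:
 g(c) = C1*exp(sqrt(3)*c)


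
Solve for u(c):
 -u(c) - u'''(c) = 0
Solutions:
 u(c) = C3*exp(-c) + (C1*sin(sqrt(3)*c/2) + C2*cos(sqrt(3)*c/2))*exp(c/2)


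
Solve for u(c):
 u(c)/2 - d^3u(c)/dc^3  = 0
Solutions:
 u(c) = C3*exp(2^(2/3)*c/2) + (C1*sin(2^(2/3)*sqrt(3)*c/4) + C2*cos(2^(2/3)*sqrt(3)*c/4))*exp(-2^(2/3)*c/4)


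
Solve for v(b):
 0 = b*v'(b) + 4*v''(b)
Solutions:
 v(b) = C1 + C2*erf(sqrt(2)*b/4)


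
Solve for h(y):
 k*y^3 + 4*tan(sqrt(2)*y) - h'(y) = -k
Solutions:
 h(y) = C1 + k*y^4/4 + k*y - 2*sqrt(2)*log(cos(sqrt(2)*y))


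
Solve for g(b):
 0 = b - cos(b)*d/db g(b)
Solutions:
 g(b) = C1 + Integral(b/cos(b), b)


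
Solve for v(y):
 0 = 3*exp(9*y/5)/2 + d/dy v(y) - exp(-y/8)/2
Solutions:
 v(y) = C1 - 5*exp(9*y/5)/6 - 4*exp(-y/8)


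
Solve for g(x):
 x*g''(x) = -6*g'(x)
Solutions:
 g(x) = C1 + C2/x^5


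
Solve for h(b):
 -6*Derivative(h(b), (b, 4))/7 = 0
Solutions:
 h(b) = C1 + C2*b + C3*b^2 + C4*b^3


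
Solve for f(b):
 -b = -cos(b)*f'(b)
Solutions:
 f(b) = C1 + Integral(b/cos(b), b)


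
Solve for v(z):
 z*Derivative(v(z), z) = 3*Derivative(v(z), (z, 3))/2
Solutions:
 v(z) = C1 + Integral(C2*airyai(2^(1/3)*3^(2/3)*z/3) + C3*airybi(2^(1/3)*3^(2/3)*z/3), z)


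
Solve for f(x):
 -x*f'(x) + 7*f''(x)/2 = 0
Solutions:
 f(x) = C1 + C2*erfi(sqrt(7)*x/7)


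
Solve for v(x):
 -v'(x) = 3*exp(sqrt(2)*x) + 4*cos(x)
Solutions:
 v(x) = C1 - 3*sqrt(2)*exp(sqrt(2)*x)/2 - 4*sin(x)


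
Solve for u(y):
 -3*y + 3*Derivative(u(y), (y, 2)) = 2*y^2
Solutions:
 u(y) = C1 + C2*y + y^4/18 + y^3/6


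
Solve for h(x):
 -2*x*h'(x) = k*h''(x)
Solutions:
 h(x) = C1 + C2*sqrt(k)*erf(x*sqrt(1/k))


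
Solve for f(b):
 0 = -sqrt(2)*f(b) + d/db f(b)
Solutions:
 f(b) = C1*exp(sqrt(2)*b)


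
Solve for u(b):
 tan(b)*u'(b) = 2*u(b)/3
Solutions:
 u(b) = C1*sin(b)^(2/3)


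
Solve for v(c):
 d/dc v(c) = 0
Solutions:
 v(c) = C1


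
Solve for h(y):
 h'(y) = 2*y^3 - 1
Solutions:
 h(y) = C1 + y^4/2 - y


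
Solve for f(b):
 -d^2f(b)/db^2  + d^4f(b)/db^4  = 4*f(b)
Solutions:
 f(b) = C1*exp(-sqrt(2)*b*sqrt(1 + sqrt(17))/2) + C2*exp(sqrt(2)*b*sqrt(1 + sqrt(17))/2) + C3*sin(sqrt(2)*b*sqrt(-1 + sqrt(17))/2) + C4*cos(sqrt(2)*b*sqrt(-1 + sqrt(17))/2)


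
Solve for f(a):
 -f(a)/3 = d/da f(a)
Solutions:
 f(a) = C1*exp(-a/3)


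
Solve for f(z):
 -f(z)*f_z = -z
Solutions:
 f(z) = -sqrt(C1 + z^2)
 f(z) = sqrt(C1 + z^2)


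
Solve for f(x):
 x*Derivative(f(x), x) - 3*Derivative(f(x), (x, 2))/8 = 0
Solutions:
 f(x) = C1 + C2*erfi(2*sqrt(3)*x/3)


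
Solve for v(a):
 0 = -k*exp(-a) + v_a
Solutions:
 v(a) = C1 - k*exp(-a)


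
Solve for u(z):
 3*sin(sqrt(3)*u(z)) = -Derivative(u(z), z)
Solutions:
 u(z) = sqrt(3)*(-acos((-exp(2*sqrt(3)*C1) - exp(6*sqrt(3)*z))/(exp(2*sqrt(3)*C1) - exp(6*sqrt(3)*z))) + 2*pi)/3
 u(z) = sqrt(3)*acos((-exp(2*sqrt(3)*C1) - exp(6*sqrt(3)*z))/(exp(2*sqrt(3)*C1) - exp(6*sqrt(3)*z)))/3


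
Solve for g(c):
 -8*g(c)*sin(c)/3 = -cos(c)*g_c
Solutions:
 g(c) = C1/cos(c)^(8/3)


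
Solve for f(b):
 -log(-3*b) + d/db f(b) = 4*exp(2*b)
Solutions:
 f(b) = C1 + b*log(-b) + b*(-1 + log(3)) + 2*exp(2*b)


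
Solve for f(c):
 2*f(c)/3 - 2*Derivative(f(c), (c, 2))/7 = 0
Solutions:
 f(c) = C1*exp(-sqrt(21)*c/3) + C2*exp(sqrt(21)*c/3)


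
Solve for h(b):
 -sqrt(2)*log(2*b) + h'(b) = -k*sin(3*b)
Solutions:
 h(b) = C1 + sqrt(2)*b*(log(b) - 1) + sqrt(2)*b*log(2) + k*cos(3*b)/3


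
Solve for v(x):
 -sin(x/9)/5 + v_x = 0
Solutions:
 v(x) = C1 - 9*cos(x/9)/5


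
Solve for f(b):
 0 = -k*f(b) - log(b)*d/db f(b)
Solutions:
 f(b) = C1*exp(-k*li(b))


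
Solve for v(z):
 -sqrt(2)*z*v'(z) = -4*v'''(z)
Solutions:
 v(z) = C1 + Integral(C2*airyai(sqrt(2)*z/2) + C3*airybi(sqrt(2)*z/2), z)


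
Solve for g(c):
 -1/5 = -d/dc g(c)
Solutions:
 g(c) = C1 + c/5


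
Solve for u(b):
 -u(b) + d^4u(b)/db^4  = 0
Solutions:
 u(b) = C1*exp(-b) + C2*exp(b) + C3*sin(b) + C4*cos(b)


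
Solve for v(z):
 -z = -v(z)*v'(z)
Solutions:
 v(z) = -sqrt(C1 + z^2)
 v(z) = sqrt(C1 + z^2)


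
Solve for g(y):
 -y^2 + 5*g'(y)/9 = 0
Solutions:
 g(y) = C1 + 3*y^3/5


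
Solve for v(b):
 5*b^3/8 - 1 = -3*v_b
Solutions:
 v(b) = C1 - 5*b^4/96 + b/3


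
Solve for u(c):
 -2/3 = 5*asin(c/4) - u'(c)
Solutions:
 u(c) = C1 + 5*c*asin(c/4) + 2*c/3 + 5*sqrt(16 - c^2)


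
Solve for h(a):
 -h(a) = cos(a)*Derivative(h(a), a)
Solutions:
 h(a) = C1*sqrt(sin(a) - 1)/sqrt(sin(a) + 1)


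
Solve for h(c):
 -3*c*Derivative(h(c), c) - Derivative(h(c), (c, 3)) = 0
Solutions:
 h(c) = C1 + Integral(C2*airyai(-3^(1/3)*c) + C3*airybi(-3^(1/3)*c), c)


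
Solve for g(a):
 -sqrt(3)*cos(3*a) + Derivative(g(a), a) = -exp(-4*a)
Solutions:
 g(a) = C1 + sqrt(3)*sin(3*a)/3 + exp(-4*a)/4


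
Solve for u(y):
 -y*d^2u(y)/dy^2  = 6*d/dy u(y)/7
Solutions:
 u(y) = C1 + C2*y^(1/7)


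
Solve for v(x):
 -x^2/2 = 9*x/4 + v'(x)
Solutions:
 v(x) = C1 - x^3/6 - 9*x^2/8


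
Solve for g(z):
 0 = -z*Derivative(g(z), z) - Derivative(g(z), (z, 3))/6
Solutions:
 g(z) = C1 + Integral(C2*airyai(-6^(1/3)*z) + C3*airybi(-6^(1/3)*z), z)


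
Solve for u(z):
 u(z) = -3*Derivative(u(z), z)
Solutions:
 u(z) = C1*exp(-z/3)


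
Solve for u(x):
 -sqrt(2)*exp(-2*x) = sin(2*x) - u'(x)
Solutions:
 u(x) = C1 - cos(2*x)/2 - sqrt(2)*exp(-2*x)/2


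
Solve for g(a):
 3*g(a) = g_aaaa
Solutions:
 g(a) = C1*exp(-3^(1/4)*a) + C2*exp(3^(1/4)*a) + C3*sin(3^(1/4)*a) + C4*cos(3^(1/4)*a)


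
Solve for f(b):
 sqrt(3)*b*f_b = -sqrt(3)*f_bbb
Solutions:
 f(b) = C1 + Integral(C2*airyai(-b) + C3*airybi(-b), b)


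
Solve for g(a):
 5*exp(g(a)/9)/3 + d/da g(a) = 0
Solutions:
 g(a) = 9*log(1/(C1 + 5*a)) + 27*log(3)


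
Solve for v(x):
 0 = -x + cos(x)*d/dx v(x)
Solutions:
 v(x) = C1 + Integral(x/cos(x), x)


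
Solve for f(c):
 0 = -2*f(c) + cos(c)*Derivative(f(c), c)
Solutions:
 f(c) = C1*(sin(c) + 1)/(sin(c) - 1)


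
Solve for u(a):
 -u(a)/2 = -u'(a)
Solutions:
 u(a) = C1*exp(a/2)


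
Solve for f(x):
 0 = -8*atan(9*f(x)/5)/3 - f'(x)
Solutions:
 Integral(1/atan(9*_y/5), (_y, f(x))) = C1 - 8*x/3


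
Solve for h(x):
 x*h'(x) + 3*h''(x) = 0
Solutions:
 h(x) = C1 + C2*erf(sqrt(6)*x/6)


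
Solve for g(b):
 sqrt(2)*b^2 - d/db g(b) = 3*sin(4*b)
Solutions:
 g(b) = C1 + sqrt(2)*b^3/3 + 3*cos(4*b)/4


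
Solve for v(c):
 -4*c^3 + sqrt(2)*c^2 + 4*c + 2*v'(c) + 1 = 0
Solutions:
 v(c) = C1 + c^4/2 - sqrt(2)*c^3/6 - c^2 - c/2


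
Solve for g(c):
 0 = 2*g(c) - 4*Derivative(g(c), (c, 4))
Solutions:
 g(c) = C1*exp(-2^(3/4)*c/2) + C2*exp(2^(3/4)*c/2) + C3*sin(2^(3/4)*c/2) + C4*cos(2^(3/4)*c/2)


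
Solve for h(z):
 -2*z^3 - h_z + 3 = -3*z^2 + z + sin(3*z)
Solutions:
 h(z) = C1 - z^4/2 + z^3 - z^2/2 + 3*z + cos(3*z)/3


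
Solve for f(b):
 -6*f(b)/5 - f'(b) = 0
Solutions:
 f(b) = C1*exp(-6*b/5)


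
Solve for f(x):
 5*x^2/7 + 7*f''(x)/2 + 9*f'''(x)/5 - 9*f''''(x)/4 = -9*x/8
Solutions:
 f(x) = C1 + C2*x + C3*exp(x*(6 - sqrt(386))/15) + C4*exp(x*(6 + sqrt(386))/15) - 5*x^4/294 - 51*x^3/2744 - 4923*x^2/48020


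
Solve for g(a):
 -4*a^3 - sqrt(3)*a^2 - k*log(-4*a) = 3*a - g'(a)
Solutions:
 g(a) = C1 + a^4 + sqrt(3)*a^3/3 + 3*a^2/2 + a*k*log(-a) + a*k*(-1 + 2*log(2))


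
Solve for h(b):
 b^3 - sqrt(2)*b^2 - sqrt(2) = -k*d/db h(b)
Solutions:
 h(b) = C1 - b^4/(4*k) + sqrt(2)*b^3/(3*k) + sqrt(2)*b/k


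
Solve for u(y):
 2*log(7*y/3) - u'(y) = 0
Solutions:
 u(y) = C1 + 2*y*log(y) - 2*y + y*log(49/9)


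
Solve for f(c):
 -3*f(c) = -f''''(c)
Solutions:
 f(c) = C1*exp(-3^(1/4)*c) + C2*exp(3^(1/4)*c) + C3*sin(3^(1/4)*c) + C4*cos(3^(1/4)*c)


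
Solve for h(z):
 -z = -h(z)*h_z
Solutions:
 h(z) = -sqrt(C1 + z^2)
 h(z) = sqrt(C1 + z^2)


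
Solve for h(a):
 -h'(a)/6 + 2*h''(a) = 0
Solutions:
 h(a) = C1 + C2*exp(a/12)


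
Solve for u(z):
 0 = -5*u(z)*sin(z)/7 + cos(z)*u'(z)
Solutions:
 u(z) = C1/cos(z)^(5/7)


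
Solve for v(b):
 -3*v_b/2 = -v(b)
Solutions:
 v(b) = C1*exp(2*b/3)


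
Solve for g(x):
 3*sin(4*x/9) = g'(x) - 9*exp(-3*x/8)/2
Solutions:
 g(x) = C1 - 27*cos(4*x/9)/4 - 12*exp(-3*x/8)


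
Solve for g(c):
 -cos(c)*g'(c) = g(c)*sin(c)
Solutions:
 g(c) = C1*cos(c)


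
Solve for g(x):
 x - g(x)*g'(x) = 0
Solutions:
 g(x) = -sqrt(C1 + x^2)
 g(x) = sqrt(C1 + x^2)


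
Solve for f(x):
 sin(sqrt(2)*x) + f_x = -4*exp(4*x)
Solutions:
 f(x) = C1 - exp(4*x) + sqrt(2)*cos(sqrt(2)*x)/2


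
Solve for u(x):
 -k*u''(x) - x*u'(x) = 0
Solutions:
 u(x) = C1 + C2*sqrt(k)*erf(sqrt(2)*x*sqrt(1/k)/2)


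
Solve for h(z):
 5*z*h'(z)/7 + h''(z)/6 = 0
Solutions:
 h(z) = C1 + C2*erf(sqrt(105)*z/7)


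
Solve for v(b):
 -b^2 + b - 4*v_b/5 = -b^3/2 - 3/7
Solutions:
 v(b) = C1 + 5*b^4/32 - 5*b^3/12 + 5*b^2/8 + 15*b/28


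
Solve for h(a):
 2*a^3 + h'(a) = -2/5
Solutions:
 h(a) = C1 - a^4/2 - 2*a/5
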